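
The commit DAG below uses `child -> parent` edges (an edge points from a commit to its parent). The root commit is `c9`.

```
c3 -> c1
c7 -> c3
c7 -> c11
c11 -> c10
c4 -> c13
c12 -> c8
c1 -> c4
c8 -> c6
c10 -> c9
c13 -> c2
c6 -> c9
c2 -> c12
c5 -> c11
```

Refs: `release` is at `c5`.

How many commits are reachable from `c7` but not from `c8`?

9

Reachable from c7: {c1, c10, c11, c12, c13, c2, c3, c4, c6, c7, c8, c9}.
Reachable from c8: {c6, c8, c9}.
In c7's history but not c8's: {c1, c10, c11, c12, c13, c2, c3, c4, c7} — 9 commits.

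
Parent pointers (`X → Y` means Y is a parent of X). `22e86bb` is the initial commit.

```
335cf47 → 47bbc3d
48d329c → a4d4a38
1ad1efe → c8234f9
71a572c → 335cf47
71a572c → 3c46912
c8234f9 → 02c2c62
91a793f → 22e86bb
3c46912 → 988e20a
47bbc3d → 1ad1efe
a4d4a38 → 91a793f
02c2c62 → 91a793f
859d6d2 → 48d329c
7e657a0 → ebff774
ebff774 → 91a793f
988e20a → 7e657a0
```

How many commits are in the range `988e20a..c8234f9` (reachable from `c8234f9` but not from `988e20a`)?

Reachable from c8234f9: {02c2c62, 22e86bb, 91a793f, c8234f9}.
Reachable from 988e20a: {22e86bb, 7e657a0, 91a793f, 988e20a, ebff774}.
In c8234f9's history but not 988e20a's: {02c2c62, c8234f9} — 2 commits.

2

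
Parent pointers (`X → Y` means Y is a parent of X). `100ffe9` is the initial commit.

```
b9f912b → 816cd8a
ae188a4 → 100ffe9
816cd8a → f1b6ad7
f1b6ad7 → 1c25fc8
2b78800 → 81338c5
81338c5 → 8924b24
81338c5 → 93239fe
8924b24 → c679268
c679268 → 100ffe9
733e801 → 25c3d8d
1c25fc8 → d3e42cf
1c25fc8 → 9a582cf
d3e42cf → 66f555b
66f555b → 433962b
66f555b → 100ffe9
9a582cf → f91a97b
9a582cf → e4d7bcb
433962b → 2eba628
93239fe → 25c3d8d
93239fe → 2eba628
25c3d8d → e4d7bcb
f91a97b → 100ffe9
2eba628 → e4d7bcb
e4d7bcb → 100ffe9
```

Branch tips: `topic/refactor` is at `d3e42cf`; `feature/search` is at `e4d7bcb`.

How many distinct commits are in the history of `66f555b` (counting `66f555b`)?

Walking parent pointers from 66f555b: reachable set = {100ffe9, 2eba628, 433962b, 66f555b, e4d7bcb}.
That is 5 commits.

5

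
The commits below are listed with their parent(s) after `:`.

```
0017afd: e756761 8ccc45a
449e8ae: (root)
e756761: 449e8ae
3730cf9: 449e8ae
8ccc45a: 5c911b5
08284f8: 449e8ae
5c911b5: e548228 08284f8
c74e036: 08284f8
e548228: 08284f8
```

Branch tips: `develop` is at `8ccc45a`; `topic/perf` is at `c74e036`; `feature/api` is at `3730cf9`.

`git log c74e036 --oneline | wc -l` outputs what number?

Walking parent pointers from c74e036: reachable set = {08284f8, 449e8ae, c74e036}.
That is 3 commits.

3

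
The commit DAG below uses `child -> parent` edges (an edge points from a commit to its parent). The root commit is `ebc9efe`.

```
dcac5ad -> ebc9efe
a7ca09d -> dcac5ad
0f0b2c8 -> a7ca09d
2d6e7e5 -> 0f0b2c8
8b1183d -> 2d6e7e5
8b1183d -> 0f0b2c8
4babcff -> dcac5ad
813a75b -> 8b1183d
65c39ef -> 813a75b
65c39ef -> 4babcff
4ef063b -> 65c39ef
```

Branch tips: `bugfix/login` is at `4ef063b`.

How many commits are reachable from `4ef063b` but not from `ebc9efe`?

9

Reachable from 4ef063b: {0f0b2c8, 2d6e7e5, 4babcff, 4ef063b, 65c39ef, 813a75b, 8b1183d, a7ca09d, dcac5ad, ebc9efe}.
Reachable from ebc9efe: {ebc9efe}.
In 4ef063b's history but not ebc9efe's: {0f0b2c8, 2d6e7e5, 4babcff, 4ef063b, 65c39ef, 813a75b, 8b1183d, a7ca09d, dcac5ad} — 9 commits.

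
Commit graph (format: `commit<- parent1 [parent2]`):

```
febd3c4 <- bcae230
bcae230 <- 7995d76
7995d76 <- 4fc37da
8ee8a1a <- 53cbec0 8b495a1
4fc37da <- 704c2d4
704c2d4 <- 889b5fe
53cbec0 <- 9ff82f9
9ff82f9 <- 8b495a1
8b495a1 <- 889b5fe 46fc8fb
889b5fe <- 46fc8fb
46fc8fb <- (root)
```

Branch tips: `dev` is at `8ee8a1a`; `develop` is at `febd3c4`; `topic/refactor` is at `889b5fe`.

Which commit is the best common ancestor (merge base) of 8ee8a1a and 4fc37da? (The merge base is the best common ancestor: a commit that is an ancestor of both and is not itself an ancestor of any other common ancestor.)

889b5fe

Ancestors of 8ee8a1a: {46fc8fb, 53cbec0, 889b5fe, 8b495a1, 8ee8a1a, 9ff82f9}.
Ancestors of 4fc37da: {46fc8fb, 4fc37da, 704c2d4, 889b5fe}.
Common ancestors: {46fc8fb, 889b5fe}.
Among these, 889b5fe is not an ancestor of any other common ancestor — it is the merge base.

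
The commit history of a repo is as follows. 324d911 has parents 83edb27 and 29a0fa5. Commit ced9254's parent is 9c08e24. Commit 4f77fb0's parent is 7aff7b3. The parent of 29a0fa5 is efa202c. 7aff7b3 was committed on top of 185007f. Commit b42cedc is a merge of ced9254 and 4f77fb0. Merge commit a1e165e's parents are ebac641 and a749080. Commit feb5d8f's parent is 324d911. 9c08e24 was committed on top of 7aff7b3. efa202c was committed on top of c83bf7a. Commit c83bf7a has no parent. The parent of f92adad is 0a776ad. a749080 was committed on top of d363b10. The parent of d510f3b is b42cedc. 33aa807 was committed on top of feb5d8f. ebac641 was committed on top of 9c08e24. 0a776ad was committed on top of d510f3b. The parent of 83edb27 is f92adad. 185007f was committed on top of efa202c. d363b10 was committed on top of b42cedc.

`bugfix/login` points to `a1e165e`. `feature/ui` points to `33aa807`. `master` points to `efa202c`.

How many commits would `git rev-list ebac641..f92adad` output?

6

Reachable from f92adad: {0a776ad, 185007f, 4f77fb0, 7aff7b3, 9c08e24, b42cedc, c83bf7a, ced9254, d510f3b, efa202c, f92adad}.
Reachable from ebac641: {185007f, 7aff7b3, 9c08e24, c83bf7a, ebac641, efa202c}.
In f92adad's history but not ebac641's: {0a776ad, 4f77fb0, b42cedc, ced9254, d510f3b, f92adad} — 6 commits.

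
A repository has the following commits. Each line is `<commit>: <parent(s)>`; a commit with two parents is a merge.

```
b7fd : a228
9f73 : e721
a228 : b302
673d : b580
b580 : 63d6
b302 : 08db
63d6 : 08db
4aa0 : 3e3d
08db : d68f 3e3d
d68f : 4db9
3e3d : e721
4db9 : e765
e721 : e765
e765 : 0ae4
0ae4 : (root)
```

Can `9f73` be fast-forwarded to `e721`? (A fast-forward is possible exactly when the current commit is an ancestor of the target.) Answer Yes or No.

No

A fast-forward from 9f73 to e721 is possible iff 9f73 is an ancestor of e721.
Ancestors of e721: {0ae4, e721, e765}.
9f73 is not among them, so fast-forward is not possible.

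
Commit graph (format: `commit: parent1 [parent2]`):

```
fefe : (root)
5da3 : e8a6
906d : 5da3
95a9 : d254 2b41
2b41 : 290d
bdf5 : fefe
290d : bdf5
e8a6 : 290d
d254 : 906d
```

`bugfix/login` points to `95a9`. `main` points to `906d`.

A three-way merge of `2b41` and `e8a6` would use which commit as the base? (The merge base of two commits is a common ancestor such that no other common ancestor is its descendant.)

290d

Ancestors of 2b41: {290d, 2b41, bdf5, fefe}.
Ancestors of e8a6: {290d, bdf5, e8a6, fefe}.
Common ancestors: {290d, bdf5, fefe}.
Among these, 290d is not an ancestor of any other common ancestor — it is the merge base.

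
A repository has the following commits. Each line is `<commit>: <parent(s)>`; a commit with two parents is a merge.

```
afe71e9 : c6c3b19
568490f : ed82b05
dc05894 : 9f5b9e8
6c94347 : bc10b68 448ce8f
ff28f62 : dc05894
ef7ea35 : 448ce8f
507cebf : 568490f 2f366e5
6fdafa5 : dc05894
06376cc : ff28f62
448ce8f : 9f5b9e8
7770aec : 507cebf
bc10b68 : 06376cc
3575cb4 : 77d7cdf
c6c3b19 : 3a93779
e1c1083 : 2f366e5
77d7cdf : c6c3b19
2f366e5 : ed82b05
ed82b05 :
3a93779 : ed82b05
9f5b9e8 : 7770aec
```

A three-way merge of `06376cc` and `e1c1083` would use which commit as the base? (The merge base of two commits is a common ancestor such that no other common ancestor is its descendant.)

2f366e5

Ancestors of 06376cc: {06376cc, 2f366e5, 507cebf, 568490f, 7770aec, 9f5b9e8, dc05894, ed82b05, ff28f62}.
Ancestors of e1c1083: {2f366e5, e1c1083, ed82b05}.
Common ancestors: {2f366e5, ed82b05}.
Among these, 2f366e5 is not an ancestor of any other common ancestor — it is the merge base.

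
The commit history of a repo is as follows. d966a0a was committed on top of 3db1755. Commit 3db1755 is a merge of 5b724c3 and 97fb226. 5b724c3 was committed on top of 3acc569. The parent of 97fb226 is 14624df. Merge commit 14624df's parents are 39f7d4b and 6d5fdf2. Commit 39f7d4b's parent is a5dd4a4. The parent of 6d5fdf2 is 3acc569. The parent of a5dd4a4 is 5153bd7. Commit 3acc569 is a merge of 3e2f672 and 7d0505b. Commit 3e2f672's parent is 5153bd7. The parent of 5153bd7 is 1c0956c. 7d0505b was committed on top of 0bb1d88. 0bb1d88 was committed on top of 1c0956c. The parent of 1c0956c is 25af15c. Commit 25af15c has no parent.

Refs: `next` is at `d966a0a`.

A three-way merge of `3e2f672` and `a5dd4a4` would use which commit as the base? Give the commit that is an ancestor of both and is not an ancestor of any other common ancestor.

Ancestors of 3e2f672: {1c0956c, 25af15c, 3e2f672, 5153bd7}.
Ancestors of a5dd4a4: {1c0956c, 25af15c, 5153bd7, a5dd4a4}.
Common ancestors: {1c0956c, 25af15c, 5153bd7}.
Among these, 5153bd7 is not an ancestor of any other common ancestor — it is the merge base.

5153bd7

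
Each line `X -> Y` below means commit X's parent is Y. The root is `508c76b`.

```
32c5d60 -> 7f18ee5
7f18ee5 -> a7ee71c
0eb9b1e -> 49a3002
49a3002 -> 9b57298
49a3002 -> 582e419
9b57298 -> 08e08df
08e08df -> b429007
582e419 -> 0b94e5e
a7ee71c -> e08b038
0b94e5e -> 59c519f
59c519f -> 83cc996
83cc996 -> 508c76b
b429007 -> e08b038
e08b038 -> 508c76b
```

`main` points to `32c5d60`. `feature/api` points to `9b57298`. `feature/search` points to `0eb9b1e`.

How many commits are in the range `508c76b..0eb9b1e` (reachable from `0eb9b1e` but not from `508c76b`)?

10

Reachable from 0eb9b1e: {08e08df, 0b94e5e, 0eb9b1e, 49a3002, 508c76b, 582e419, 59c519f, 83cc996, 9b57298, b429007, e08b038}.
Reachable from 508c76b: {508c76b}.
In 0eb9b1e's history but not 508c76b's: {08e08df, 0b94e5e, 0eb9b1e, 49a3002, 582e419, 59c519f, 83cc996, 9b57298, b429007, e08b038} — 10 commits.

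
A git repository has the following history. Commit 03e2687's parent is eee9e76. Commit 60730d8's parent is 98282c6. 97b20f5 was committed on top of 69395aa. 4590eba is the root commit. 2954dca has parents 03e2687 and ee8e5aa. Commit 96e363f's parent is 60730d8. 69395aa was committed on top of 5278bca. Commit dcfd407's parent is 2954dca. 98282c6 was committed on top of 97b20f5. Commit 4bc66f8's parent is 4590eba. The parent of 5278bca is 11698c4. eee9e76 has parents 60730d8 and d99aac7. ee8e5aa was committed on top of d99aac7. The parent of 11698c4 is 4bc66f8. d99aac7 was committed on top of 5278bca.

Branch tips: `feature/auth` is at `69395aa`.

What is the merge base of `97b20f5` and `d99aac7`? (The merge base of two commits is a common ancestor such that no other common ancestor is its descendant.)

5278bca

Ancestors of 97b20f5: {11698c4, 4590eba, 4bc66f8, 5278bca, 69395aa, 97b20f5}.
Ancestors of d99aac7: {11698c4, 4590eba, 4bc66f8, 5278bca, d99aac7}.
Common ancestors: {11698c4, 4590eba, 4bc66f8, 5278bca}.
Among these, 5278bca is not an ancestor of any other common ancestor — it is the merge base.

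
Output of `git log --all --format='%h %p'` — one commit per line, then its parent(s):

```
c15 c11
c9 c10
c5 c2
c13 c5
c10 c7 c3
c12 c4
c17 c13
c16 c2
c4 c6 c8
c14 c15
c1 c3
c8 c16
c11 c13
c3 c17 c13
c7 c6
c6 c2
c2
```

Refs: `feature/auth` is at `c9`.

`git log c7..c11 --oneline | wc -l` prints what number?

3

Reachable from c11: {c11, c13, c2, c5}.
Reachable from c7: {c2, c6, c7}.
In c11's history but not c7's: {c11, c13, c5} — 3 commits.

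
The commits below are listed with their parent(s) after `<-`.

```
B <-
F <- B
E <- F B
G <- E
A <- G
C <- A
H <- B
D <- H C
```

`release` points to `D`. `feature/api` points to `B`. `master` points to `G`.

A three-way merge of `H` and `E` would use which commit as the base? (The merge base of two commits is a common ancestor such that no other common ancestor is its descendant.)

B

Ancestors of H: {B, H}.
Ancestors of E: {B, E, F}.
Common ancestors: {B}.
The only common ancestor is B, so it is the merge base.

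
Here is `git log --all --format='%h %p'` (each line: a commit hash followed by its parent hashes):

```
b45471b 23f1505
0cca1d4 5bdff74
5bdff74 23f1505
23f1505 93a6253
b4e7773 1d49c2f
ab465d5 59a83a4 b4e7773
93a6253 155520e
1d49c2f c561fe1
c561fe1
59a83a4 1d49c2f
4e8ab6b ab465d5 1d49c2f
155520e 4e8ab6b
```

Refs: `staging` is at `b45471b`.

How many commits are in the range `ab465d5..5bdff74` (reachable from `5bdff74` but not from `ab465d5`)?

Reachable from 5bdff74: {155520e, 1d49c2f, 23f1505, 4e8ab6b, 59a83a4, 5bdff74, 93a6253, ab465d5, b4e7773, c561fe1}.
Reachable from ab465d5: {1d49c2f, 59a83a4, ab465d5, b4e7773, c561fe1}.
In 5bdff74's history but not ab465d5's: {155520e, 23f1505, 4e8ab6b, 5bdff74, 93a6253} — 5 commits.

5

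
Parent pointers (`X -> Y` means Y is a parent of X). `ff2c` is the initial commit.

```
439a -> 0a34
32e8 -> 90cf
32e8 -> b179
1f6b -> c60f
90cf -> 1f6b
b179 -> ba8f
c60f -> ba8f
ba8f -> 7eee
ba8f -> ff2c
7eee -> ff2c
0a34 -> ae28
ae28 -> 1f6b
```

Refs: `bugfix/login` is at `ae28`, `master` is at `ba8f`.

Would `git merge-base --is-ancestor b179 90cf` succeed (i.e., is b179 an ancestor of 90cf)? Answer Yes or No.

Ancestors of 90cf: {1f6b, 7eee, 90cf, ba8f, c60f, ff2c}.
b179 is not in that set, so it is not an ancestor of 90cf.

No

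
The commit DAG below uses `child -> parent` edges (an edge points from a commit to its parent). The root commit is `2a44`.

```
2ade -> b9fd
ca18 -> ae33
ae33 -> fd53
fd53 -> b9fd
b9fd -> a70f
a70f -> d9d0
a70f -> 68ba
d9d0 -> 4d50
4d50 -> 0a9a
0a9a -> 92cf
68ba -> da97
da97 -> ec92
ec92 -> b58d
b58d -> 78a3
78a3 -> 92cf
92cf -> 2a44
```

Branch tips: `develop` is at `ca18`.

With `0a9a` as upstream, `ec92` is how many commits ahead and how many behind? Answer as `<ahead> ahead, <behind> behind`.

Reachable from ec92: {2a44, 78a3, 92cf, b58d, ec92}.
Reachable from 0a9a: {0a9a, 2a44, 92cf}.
Only in ec92's history (ahead): {78a3, b58d, ec92} — 3.
Only in 0a9a's history (behind): {0a9a} — 1.

3 ahead, 1 behind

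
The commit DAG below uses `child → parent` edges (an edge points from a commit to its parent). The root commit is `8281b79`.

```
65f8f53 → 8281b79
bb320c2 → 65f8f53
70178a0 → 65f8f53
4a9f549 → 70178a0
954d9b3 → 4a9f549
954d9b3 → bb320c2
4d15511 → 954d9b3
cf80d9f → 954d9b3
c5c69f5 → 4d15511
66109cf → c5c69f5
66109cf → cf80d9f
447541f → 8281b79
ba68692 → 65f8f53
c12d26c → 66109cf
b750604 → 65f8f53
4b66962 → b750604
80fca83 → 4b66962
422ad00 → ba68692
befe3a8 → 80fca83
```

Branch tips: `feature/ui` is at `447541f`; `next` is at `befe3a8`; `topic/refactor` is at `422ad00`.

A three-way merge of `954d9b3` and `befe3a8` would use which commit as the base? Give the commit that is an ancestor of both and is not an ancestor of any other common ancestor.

Ancestors of 954d9b3: {4a9f549, 65f8f53, 70178a0, 8281b79, 954d9b3, bb320c2}.
Ancestors of befe3a8: {4b66962, 65f8f53, 80fca83, 8281b79, b750604, befe3a8}.
Common ancestors: {65f8f53, 8281b79}.
Among these, 65f8f53 is not an ancestor of any other common ancestor — it is the merge base.

65f8f53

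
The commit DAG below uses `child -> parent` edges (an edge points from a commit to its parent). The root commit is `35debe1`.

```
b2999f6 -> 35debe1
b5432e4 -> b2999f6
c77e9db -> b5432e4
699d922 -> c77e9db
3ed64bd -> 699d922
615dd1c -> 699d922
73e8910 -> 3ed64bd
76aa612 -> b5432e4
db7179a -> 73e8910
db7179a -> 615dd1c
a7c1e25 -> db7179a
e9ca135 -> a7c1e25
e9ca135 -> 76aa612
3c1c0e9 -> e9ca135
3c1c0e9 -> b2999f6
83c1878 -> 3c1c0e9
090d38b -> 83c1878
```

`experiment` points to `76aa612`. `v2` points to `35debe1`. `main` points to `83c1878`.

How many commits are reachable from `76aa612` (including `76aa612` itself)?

4

Walking parent pointers from 76aa612: reachable set = {35debe1, 76aa612, b2999f6, b5432e4}.
That is 4 commits.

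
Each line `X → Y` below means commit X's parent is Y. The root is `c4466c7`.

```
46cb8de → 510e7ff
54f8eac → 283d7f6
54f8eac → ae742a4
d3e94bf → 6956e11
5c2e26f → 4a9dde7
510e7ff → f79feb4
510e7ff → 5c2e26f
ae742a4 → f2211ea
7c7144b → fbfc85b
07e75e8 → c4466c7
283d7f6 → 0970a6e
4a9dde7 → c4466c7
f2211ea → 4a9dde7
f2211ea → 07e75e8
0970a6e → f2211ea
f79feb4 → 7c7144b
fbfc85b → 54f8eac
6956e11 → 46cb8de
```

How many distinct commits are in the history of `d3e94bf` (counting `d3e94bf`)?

16

Walking parent pointers from d3e94bf: reachable set = {07e75e8, 0970a6e, 283d7f6, 46cb8de, 4a9dde7, 510e7ff, 54f8eac, 5c2e26f, 6956e11, 7c7144b, ae742a4, c4466c7, d3e94bf, f2211ea, f79feb4, fbfc85b}.
That is 16 commits.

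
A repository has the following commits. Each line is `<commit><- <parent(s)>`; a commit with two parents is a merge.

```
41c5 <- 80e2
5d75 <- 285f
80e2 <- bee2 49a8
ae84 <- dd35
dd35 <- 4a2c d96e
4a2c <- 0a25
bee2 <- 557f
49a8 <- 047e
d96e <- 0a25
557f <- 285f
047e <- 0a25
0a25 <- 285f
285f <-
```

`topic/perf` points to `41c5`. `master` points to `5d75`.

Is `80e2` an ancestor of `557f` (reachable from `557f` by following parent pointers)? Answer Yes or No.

No

Ancestors of 557f: {285f, 557f}.
80e2 is not in that set, so it is not an ancestor of 557f.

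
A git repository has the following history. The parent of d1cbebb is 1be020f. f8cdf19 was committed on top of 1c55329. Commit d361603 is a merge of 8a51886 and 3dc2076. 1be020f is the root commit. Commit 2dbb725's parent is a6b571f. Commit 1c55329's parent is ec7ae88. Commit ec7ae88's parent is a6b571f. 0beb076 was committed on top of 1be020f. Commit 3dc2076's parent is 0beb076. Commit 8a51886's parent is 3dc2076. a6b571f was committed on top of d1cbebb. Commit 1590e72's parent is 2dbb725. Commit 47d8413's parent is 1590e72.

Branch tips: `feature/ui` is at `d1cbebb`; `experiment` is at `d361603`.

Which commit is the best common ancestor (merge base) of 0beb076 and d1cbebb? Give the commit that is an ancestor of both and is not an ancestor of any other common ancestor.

1be020f

Ancestors of 0beb076: {0beb076, 1be020f}.
Ancestors of d1cbebb: {1be020f, d1cbebb}.
Common ancestors: {1be020f}.
The only common ancestor is 1be020f, so it is the merge base.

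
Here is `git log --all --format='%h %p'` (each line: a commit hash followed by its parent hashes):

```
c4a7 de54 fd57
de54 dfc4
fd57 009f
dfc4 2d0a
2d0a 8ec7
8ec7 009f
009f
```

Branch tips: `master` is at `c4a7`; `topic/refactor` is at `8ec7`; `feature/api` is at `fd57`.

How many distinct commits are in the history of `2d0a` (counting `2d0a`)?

3

Walking parent pointers from 2d0a: reachable set = {009f, 2d0a, 8ec7}.
That is 3 commits.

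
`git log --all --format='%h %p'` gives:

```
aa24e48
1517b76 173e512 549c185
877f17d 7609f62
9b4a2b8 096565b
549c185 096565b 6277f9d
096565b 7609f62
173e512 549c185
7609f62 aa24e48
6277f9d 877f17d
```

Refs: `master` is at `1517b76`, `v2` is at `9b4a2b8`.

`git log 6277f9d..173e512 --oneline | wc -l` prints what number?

3

Reachable from 173e512: {096565b, 173e512, 549c185, 6277f9d, 7609f62, 877f17d, aa24e48}.
Reachable from 6277f9d: {6277f9d, 7609f62, 877f17d, aa24e48}.
In 173e512's history but not 6277f9d's: {096565b, 173e512, 549c185} — 3 commits.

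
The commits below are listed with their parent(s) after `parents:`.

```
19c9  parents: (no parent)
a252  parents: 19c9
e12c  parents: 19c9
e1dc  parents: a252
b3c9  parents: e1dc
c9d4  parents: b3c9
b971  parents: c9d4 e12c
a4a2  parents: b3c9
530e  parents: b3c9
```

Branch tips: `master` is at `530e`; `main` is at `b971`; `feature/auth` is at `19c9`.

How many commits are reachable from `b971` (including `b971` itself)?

Walking parent pointers from b971: reachable set = {19c9, a252, b3c9, b971, c9d4, e12c, e1dc}.
That is 7 commits.

7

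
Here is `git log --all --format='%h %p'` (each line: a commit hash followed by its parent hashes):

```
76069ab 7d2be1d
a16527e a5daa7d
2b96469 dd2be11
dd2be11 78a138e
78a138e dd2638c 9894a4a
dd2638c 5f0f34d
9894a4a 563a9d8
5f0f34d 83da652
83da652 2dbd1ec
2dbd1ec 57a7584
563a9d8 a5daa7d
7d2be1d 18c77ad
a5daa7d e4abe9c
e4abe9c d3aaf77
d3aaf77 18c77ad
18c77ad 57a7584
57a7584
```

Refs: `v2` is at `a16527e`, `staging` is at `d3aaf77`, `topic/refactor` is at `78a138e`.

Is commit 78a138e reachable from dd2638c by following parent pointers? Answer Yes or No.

Ancestors of dd2638c: {2dbd1ec, 57a7584, 5f0f34d, 83da652, dd2638c}.
78a138e is not in that set, so it is not an ancestor of dd2638c.

No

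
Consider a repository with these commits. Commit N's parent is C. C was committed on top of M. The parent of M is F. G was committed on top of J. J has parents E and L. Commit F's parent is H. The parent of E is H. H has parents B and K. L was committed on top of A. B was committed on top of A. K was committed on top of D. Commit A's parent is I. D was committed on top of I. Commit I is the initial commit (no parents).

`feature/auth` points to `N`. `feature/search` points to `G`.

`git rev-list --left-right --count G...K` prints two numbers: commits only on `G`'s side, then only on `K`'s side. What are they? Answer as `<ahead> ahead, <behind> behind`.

7 ahead, 0 behind

Reachable from G: {A, B, D, E, G, H, I, J, K, L}.
Reachable from K: {D, I, K}.
Only in G's history (ahead): {A, B, E, G, H, J, L} — 7.
Only in K's history (behind): {} — 0.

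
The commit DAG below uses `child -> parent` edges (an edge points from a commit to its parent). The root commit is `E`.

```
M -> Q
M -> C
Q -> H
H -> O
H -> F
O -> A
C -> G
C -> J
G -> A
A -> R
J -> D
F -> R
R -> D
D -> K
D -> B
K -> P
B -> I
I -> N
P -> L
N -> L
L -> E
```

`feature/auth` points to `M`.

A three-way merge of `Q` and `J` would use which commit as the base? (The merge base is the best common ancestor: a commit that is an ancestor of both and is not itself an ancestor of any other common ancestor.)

Ancestors of Q: {A, B, D, E, F, H, I, K, L, N, O, P, Q, R}.
Ancestors of J: {B, D, E, I, J, K, L, N, P}.
Common ancestors: {B, D, E, I, K, L, N, P}.
Among these, D is not an ancestor of any other common ancestor — it is the merge base.

D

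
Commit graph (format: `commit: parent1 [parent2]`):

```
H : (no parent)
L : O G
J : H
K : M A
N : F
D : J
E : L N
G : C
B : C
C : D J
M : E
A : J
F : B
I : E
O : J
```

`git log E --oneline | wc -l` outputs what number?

Walking parent pointers from E: reachable set = {B, C, D, E, F, G, H, J, L, N, O}.
That is 11 commits.

11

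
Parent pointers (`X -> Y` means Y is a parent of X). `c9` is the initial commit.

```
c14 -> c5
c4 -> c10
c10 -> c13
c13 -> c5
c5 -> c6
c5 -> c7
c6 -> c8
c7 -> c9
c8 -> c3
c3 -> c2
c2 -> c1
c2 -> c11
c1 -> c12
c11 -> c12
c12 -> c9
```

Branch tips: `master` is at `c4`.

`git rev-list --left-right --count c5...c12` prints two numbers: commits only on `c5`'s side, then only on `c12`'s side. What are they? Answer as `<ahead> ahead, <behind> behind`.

Reachable from c5: {c1, c11, c12, c2, c3, c5, c6, c7, c8, c9}.
Reachable from c12: {c12, c9}.
Only in c5's history (ahead): {c1, c11, c2, c3, c5, c6, c7, c8} — 8.
Only in c12's history (behind): {} — 0.

8 ahead, 0 behind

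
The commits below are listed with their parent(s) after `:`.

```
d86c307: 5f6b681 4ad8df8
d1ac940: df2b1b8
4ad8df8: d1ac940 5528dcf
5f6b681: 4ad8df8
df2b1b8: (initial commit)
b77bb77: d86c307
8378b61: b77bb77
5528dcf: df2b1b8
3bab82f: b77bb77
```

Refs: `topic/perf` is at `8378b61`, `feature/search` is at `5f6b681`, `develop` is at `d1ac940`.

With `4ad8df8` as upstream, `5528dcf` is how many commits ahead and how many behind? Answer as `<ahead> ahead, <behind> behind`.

Reachable from 5528dcf: {5528dcf, df2b1b8}.
Reachable from 4ad8df8: {4ad8df8, 5528dcf, d1ac940, df2b1b8}.
Only in 5528dcf's history (ahead): {} — 0.
Only in 4ad8df8's history (behind): {4ad8df8, d1ac940} — 2.

0 ahead, 2 behind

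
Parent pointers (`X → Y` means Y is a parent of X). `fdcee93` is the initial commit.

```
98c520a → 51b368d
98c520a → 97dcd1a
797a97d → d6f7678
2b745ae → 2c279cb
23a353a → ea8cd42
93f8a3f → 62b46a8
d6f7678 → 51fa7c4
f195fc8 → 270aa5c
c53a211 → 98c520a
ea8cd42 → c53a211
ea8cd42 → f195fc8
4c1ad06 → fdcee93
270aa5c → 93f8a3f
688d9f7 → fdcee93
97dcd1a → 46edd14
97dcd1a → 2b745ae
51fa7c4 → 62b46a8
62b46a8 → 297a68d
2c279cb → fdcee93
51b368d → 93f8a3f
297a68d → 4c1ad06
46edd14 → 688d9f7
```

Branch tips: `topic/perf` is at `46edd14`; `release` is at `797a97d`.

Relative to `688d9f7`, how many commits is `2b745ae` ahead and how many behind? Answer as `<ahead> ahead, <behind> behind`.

Reachable from 2b745ae: {2b745ae, 2c279cb, fdcee93}.
Reachable from 688d9f7: {688d9f7, fdcee93}.
Only in 2b745ae's history (ahead): {2b745ae, 2c279cb} — 2.
Only in 688d9f7's history (behind): {688d9f7} — 1.

2 ahead, 1 behind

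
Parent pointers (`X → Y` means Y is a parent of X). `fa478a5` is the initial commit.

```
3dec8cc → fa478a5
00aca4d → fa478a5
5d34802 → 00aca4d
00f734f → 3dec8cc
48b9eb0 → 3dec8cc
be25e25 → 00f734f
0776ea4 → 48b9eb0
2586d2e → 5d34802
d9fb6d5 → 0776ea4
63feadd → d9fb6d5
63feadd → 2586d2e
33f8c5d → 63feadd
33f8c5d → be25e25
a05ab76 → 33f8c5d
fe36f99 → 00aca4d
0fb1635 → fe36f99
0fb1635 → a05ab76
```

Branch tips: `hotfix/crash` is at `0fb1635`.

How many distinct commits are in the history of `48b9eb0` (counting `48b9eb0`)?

Walking parent pointers from 48b9eb0: reachable set = {3dec8cc, 48b9eb0, fa478a5}.
That is 3 commits.

3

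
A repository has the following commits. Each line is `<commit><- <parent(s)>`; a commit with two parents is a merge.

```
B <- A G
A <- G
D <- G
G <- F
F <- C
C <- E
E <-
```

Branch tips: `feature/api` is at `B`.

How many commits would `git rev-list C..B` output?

Reachable from B: {A, B, C, E, F, G}.
Reachable from C: {C, E}.
In B's history but not C's: {A, B, F, G} — 4 commits.

4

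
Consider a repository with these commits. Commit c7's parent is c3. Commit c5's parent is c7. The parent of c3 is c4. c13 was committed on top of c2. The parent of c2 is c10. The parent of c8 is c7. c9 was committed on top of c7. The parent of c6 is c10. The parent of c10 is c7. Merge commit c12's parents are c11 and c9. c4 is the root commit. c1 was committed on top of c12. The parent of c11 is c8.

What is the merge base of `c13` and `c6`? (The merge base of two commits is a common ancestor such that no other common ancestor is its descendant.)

c10

Ancestors of c13: {c10, c13, c2, c3, c4, c7}.
Ancestors of c6: {c10, c3, c4, c6, c7}.
Common ancestors: {c10, c3, c4, c7}.
Among these, c10 is not an ancestor of any other common ancestor — it is the merge base.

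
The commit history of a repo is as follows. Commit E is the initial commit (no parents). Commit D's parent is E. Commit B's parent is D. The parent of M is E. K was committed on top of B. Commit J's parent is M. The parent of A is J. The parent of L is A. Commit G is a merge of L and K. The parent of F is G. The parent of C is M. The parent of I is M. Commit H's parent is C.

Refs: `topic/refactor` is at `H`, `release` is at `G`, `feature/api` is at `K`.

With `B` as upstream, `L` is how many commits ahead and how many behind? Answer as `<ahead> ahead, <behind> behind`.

Reachable from L: {A, E, J, L, M}.
Reachable from B: {B, D, E}.
Only in L's history (ahead): {A, J, L, M} — 4.
Only in B's history (behind): {B, D} — 2.

4 ahead, 2 behind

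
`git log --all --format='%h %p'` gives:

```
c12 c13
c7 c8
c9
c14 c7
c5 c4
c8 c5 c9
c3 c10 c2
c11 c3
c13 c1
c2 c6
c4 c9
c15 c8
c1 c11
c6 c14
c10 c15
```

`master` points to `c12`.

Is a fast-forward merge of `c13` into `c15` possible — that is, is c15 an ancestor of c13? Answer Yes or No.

Yes

A fast-forward from c15 to c13 is possible iff c15 is an ancestor of c13.
Ancestors of c13: {c1, c10, c11, c13, c14, c15, c2, c3, c4, c5, c6, c7, c8, c9}.
c15 is among them, so fast-forward is possible.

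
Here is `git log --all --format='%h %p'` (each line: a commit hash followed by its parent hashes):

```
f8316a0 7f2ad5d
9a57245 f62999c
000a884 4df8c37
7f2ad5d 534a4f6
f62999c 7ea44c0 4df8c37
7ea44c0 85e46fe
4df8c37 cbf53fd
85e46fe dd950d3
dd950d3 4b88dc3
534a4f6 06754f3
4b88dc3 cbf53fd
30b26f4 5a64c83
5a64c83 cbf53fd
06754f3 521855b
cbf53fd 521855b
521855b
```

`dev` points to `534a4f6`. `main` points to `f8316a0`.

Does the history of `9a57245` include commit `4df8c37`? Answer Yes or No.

Yes

Ancestors of 9a57245 (commits reachable by following parents): {4b88dc3, 4df8c37, 521855b, 7ea44c0, 85e46fe, 9a57245, cbf53fd, dd950d3, f62999c}.
4df8c37 is in that set, so it is an ancestor of 9a57245.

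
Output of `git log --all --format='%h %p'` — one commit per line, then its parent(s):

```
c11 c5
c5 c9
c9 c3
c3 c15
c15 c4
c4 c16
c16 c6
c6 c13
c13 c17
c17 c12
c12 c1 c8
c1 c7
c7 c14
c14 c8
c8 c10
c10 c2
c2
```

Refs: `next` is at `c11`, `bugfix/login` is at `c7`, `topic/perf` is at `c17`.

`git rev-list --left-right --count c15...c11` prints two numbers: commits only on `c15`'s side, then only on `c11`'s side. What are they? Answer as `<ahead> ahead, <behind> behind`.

Reachable from c15: {c1, c10, c12, c13, c14, c15, c16, c17, c2, c4, c6, c7, c8}.
Reachable from c11: {c1, c10, c11, c12, c13, c14, c15, c16, c17, c2, c3, c4, c5, c6, c7, c8, c9}.
Only in c15's history (ahead): {} — 0.
Only in c11's history (behind): {c11, c3, c5, c9} — 4.

0 ahead, 4 behind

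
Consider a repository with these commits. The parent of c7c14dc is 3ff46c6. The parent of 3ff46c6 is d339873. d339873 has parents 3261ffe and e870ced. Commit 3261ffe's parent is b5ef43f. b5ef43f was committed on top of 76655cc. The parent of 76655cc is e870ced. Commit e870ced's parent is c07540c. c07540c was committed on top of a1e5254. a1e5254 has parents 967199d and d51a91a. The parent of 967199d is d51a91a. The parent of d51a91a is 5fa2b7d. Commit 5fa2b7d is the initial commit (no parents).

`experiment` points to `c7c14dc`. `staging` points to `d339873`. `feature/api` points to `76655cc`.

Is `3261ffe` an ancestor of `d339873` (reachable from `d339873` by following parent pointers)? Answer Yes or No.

Yes

Ancestors of d339873 (commits reachable by following parents): {3261ffe, 5fa2b7d, 76655cc, 967199d, a1e5254, b5ef43f, c07540c, d339873, d51a91a, e870ced}.
3261ffe is in that set, so it is an ancestor of d339873.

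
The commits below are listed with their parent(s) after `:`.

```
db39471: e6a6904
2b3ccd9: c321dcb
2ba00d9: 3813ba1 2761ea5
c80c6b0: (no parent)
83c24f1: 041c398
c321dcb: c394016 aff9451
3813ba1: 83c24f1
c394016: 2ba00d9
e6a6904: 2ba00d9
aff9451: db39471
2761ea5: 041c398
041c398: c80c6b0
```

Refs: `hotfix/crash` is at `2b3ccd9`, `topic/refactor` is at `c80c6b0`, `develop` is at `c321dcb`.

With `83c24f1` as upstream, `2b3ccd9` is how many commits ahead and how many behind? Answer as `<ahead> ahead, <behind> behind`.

9 ahead, 0 behind

Reachable from 2b3ccd9: {041c398, 2761ea5, 2b3ccd9, 2ba00d9, 3813ba1, 83c24f1, aff9451, c321dcb, c394016, c80c6b0, db39471, e6a6904}.
Reachable from 83c24f1: {041c398, 83c24f1, c80c6b0}.
Only in 2b3ccd9's history (ahead): {2761ea5, 2b3ccd9, 2ba00d9, 3813ba1, aff9451, c321dcb, c394016, db39471, e6a6904} — 9.
Only in 83c24f1's history (behind): {} — 0.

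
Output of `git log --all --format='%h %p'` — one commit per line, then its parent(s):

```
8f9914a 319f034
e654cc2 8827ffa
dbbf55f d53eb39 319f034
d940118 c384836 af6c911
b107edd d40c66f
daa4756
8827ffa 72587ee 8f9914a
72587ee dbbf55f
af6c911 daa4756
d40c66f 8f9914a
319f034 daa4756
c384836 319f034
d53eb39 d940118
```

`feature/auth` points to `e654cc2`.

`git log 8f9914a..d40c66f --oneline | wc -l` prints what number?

1

Reachable from d40c66f: {319f034, 8f9914a, d40c66f, daa4756}.
Reachable from 8f9914a: {319f034, 8f9914a, daa4756}.
In d40c66f's history but not 8f9914a's: {d40c66f} — 1 commit.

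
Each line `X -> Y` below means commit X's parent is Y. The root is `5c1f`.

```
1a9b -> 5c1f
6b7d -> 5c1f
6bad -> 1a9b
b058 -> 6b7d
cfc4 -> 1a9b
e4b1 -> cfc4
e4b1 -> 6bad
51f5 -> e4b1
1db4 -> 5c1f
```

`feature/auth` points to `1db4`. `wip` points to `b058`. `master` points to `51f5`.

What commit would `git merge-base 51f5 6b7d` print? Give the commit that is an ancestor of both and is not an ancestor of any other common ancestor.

5c1f

Ancestors of 51f5: {1a9b, 51f5, 5c1f, 6bad, cfc4, e4b1}.
Ancestors of 6b7d: {5c1f, 6b7d}.
Common ancestors: {5c1f}.
The only common ancestor is 5c1f, so it is the merge base.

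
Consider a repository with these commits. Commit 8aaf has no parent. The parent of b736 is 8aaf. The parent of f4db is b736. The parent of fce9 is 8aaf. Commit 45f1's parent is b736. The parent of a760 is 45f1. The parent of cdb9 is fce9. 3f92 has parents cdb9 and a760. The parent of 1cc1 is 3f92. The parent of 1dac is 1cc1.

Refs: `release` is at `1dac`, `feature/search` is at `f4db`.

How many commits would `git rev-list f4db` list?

3

Walking parent pointers from f4db: reachable set = {8aaf, b736, f4db}.
That is 3 commits.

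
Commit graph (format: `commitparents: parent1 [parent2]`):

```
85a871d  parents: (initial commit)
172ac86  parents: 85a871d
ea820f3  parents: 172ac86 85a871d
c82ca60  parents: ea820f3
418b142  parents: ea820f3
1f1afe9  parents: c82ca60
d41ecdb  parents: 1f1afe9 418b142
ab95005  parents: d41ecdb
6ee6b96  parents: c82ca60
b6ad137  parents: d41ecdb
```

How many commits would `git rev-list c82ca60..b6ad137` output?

Reachable from b6ad137: {172ac86, 1f1afe9, 418b142, 85a871d, b6ad137, c82ca60, d41ecdb, ea820f3}.
Reachable from c82ca60: {172ac86, 85a871d, c82ca60, ea820f3}.
In b6ad137's history but not c82ca60's: {1f1afe9, 418b142, b6ad137, d41ecdb} — 4 commits.

4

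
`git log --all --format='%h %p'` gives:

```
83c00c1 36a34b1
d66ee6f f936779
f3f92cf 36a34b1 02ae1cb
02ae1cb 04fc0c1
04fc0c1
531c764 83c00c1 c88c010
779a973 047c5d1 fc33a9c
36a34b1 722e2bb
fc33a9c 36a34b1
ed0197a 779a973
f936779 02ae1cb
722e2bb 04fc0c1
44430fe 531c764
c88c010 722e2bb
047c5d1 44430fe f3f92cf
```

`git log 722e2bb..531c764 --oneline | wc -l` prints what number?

Reachable from 531c764: {04fc0c1, 36a34b1, 531c764, 722e2bb, 83c00c1, c88c010}.
Reachable from 722e2bb: {04fc0c1, 722e2bb}.
In 531c764's history but not 722e2bb's: {36a34b1, 531c764, 83c00c1, c88c010} — 4 commits.

4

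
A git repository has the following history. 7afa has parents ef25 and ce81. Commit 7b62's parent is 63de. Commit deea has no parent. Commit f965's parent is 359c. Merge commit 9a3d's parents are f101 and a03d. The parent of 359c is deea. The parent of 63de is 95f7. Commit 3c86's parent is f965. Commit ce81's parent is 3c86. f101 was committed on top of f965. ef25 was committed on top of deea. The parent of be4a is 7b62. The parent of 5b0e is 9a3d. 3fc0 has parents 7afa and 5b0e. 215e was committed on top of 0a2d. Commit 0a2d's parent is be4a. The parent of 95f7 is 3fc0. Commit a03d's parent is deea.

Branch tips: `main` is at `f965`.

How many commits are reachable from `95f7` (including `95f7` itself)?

13

Walking parent pointers from 95f7: reachable set = {359c, 3c86, 3fc0, 5b0e, 7afa, 95f7, 9a3d, a03d, ce81, deea, ef25, f101, f965}.
That is 13 commits.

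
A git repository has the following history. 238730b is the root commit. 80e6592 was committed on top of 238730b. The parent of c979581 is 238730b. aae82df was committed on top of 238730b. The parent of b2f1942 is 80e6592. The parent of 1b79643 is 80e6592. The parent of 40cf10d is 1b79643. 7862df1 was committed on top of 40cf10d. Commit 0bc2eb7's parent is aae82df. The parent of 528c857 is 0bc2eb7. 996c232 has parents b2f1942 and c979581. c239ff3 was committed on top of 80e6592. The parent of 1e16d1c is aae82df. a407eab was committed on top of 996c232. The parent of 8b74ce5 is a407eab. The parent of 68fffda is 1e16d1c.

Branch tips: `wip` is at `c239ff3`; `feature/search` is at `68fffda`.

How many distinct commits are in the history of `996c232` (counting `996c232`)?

Walking parent pointers from 996c232: reachable set = {238730b, 80e6592, 996c232, b2f1942, c979581}.
That is 5 commits.

5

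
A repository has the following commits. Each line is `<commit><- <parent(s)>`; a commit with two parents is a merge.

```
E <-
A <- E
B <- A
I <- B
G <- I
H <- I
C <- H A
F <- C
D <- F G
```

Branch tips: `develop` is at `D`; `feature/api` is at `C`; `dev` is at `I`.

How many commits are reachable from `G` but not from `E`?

4

Reachable from G: {A, B, E, G, I}.
Reachable from E: {E}.
In G's history but not E's: {A, B, G, I} — 4 commits.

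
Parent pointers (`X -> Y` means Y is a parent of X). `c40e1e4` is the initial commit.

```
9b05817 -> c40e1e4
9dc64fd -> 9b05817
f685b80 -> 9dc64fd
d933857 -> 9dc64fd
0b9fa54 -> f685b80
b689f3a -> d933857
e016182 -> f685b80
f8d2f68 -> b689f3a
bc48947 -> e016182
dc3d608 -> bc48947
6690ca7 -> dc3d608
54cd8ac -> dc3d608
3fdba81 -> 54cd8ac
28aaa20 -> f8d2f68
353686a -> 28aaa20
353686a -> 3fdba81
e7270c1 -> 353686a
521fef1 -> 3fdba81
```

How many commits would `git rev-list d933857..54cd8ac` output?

Reachable from 54cd8ac: {54cd8ac, 9b05817, 9dc64fd, bc48947, c40e1e4, dc3d608, e016182, f685b80}.
Reachable from d933857: {9b05817, 9dc64fd, c40e1e4, d933857}.
In 54cd8ac's history but not d933857's: {54cd8ac, bc48947, dc3d608, e016182, f685b80} — 5 commits.

5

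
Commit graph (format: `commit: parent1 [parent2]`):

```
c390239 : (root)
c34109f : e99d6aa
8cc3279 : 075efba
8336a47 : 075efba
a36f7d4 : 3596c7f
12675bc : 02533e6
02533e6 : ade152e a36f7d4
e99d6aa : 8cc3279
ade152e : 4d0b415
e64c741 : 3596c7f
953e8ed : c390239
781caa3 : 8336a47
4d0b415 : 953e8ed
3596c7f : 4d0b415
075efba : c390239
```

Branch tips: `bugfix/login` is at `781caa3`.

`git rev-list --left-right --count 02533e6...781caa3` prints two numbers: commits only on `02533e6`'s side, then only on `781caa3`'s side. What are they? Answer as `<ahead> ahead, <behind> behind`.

6 ahead, 3 behind

Reachable from 02533e6: {02533e6, 3596c7f, 4d0b415, 953e8ed, a36f7d4, ade152e, c390239}.
Reachable from 781caa3: {075efba, 781caa3, 8336a47, c390239}.
Only in 02533e6's history (ahead): {02533e6, 3596c7f, 4d0b415, 953e8ed, a36f7d4, ade152e} — 6.
Only in 781caa3's history (behind): {075efba, 781caa3, 8336a47} — 3.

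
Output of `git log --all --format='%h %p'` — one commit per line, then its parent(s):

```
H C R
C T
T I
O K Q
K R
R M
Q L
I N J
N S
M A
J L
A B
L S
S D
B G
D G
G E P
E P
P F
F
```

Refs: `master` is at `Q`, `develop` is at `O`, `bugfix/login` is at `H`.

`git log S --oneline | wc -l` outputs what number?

Walking parent pointers from S: reachable set = {D, E, F, G, P, S}.
That is 6 commits.

6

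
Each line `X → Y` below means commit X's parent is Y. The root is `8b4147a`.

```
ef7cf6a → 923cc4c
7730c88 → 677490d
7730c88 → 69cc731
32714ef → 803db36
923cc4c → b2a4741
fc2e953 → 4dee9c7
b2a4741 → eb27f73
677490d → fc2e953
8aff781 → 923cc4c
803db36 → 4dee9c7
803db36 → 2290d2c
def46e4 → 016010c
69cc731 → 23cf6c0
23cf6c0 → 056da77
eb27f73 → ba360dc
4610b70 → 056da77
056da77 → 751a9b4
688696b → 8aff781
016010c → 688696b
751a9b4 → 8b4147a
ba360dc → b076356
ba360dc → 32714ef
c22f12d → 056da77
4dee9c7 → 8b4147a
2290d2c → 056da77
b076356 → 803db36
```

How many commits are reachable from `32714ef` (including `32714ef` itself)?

Walking parent pointers from 32714ef: reachable set = {056da77, 2290d2c, 32714ef, 4dee9c7, 751a9b4, 803db36, 8b4147a}.
That is 7 commits.

7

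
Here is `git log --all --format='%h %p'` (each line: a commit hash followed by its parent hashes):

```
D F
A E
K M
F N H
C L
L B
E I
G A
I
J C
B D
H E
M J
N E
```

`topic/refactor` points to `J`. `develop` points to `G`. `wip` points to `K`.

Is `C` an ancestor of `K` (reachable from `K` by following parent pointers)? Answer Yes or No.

Ancestors of K (commits reachable by following parents): {B, C, D, E, F, H, I, J, K, L, M, N}.
C is in that set, so it is an ancestor of K.

Yes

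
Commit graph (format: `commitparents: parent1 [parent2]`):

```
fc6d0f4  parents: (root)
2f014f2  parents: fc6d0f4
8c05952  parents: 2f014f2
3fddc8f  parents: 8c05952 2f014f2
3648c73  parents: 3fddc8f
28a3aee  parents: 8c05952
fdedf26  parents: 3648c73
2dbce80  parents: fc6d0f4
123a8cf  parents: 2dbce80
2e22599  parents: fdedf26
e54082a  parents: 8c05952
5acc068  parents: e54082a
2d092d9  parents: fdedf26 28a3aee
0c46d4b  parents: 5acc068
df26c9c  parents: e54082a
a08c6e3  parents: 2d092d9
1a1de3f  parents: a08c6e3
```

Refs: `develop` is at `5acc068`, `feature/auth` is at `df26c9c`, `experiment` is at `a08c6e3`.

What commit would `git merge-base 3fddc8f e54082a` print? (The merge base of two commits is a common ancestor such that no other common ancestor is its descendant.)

8c05952

Ancestors of 3fddc8f: {2f014f2, 3fddc8f, 8c05952, fc6d0f4}.
Ancestors of e54082a: {2f014f2, 8c05952, e54082a, fc6d0f4}.
Common ancestors: {2f014f2, 8c05952, fc6d0f4}.
Among these, 8c05952 is not an ancestor of any other common ancestor — it is the merge base.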